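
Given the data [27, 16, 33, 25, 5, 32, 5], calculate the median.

25

Step 1: Sort the data in ascending order: [5, 5, 16, 25, 27, 32, 33]
Step 2: The number of values is n = 7.
Step 3: Since n is odd, the median is the middle value at position 4: 25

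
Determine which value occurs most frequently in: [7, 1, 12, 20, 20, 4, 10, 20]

20

Step 1: Count the frequency of each value:
  1: appears 1 time(s)
  4: appears 1 time(s)
  7: appears 1 time(s)
  10: appears 1 time(s)
  12: appears 1 time(s)
  20: appears 3 time(s)
Step 2: The value 20 appears most frequently (3 times).
Step 3: Mode = 20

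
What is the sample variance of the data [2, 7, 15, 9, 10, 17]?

29.6

Step 1: Compute the mean: (2 + 7 + 15 + 9 + 10 + 17) / 6 = 10
Step 2: Compute squared deviations from the mean:
  (2 - 10)^2 = 64
  (7 - 10)^2 = 9
  (15 - 10)^2 = 25
  (9 - 10)^2 = 1
  (10 - 10)^2 = 0
  (17 - 10)^2 = 49
Step 3: Sum of squared deviations = 148
Step 4: Sample variance = 148 / 5 = 29.6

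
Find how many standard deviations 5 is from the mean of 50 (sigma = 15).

-3

Step 1: Recall the z-score formula: z = (x - mu) / sigma
Step 2: Substitute values: z = (5 - 50) / 15
Step 3: z = -45 / 15 = -3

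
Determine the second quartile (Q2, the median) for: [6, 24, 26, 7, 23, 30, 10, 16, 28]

23

Step 1: Sort the data: [6, 7, 10, 16, 23, 24, 26, 28, 30]
Step 2: n = 9
Step 3: Q2 is the median. Since n is odd, it is the middle value at position 5: 23
Step 4: Q2 = 23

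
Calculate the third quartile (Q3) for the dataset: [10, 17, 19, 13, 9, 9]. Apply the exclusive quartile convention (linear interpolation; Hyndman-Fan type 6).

17.5

Step 1: Sort the data: [9, 9, 10, 13, 17, 19]
Step 2: n = 6
Step 3: Using the exclusive quartile method:
  Q1 = 9
  Q2 (median) = 11.5
  Q3 = 17.5
  IQR = Q3 - Q1 = 17.5 - 9 = 8.5
Step 4: Q3 = 17.5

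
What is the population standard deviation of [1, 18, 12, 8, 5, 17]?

6.1486

Step 1: Compute the mean: 10.1667
Step 2: Sum of squared deviations from the mean: 226.8333
Step 3: Population variance = 226.8333 / 6 = 37.8056
Step 4: Standard deviation = sqrt(37.8056) = 6.1486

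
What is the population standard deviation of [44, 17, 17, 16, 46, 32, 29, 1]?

14.3679

Step 1: Compute the mean: 25.25
Step 2: Sum of squared deviations from the mean: 1651.5
Step 3: Population variance = 1651.5 / 8 = 206.4375
Step 4: Standard deviation = sqrt(206.4375) = 14.3679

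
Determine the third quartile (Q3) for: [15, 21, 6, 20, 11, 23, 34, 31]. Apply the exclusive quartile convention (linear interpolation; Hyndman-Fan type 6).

29

Step 1: Sort the data: [6, 11, 15, 20, 21, 23, 31, 34]
Step 2: n = 8
Step 3: Using the exclusive quartile method:
  Q1 = 12
  Q2 (median) = 20.5
  Q3 = 29
  IQR = Q3 - Q1 = 29 - 12 = 17
Step 4: Q3 = 29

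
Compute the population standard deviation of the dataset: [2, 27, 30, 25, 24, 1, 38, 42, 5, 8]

14.3234

Step 1: Compute the mean: 20.2
Step 2: Sum of squared deviations from the mean: 2051.6
Step 3: Population variance = 2051.6 / 10 = 205.16
Step 4: Standard deviation = sqrt(205.16) = 14.3234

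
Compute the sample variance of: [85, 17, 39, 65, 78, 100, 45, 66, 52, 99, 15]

873.4909

Step 1: Compute the mean: (85 + 17 + 39 + 65 + 78 + 100 + 45 + 66 + 52 + 99 + 15) / 11 = 60.0909
Step 2: Compute squared deviations from the mean:
  (85 - 60.0909)^2 = 620.4628
  (17 - 60.0909)^2 = 1856.8264
  (39 - 60.0909)^2 = 444.8264
  (65 - 60.0909)^2 = 24.0992
  (78 - 60.0909)^2 = 320.7355
  (100 - 60.0909)^2 = 1592.7355
  (45 - 60.0909)^2 = 227.7355
  (66 - 60.0909)^2 = 34.9174
  (52 - 60.0909)^2 = 65.4628
  (99 - 60.0909)^2 = 1513.9174
  (15 - 60.0909)^2 = 2033.1901
Step 3: Sum of squared deviations = 8734.9091
Step 4: Sample variance = 8734.9091 / 10 = 873.4909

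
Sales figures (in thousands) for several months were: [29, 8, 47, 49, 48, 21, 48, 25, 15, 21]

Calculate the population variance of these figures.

218.29

Step 1: Compute the mean: (29 + 8 + 47 + 49 + 48 + 21 + 48 + 25 + 15 + 21) / 10 = 31.1
Step 2: Compute squared deviations from the mean:
  (29 - 31.1)^2 = 4.41
  (8 - 31.1)^2 = 533.61
  (47 - 31.1)^2 = 252.81
  (49 - 31.1)^2 = 320.41
  (48 - 31.1)^2 = 285.61
  (21 - 31.1)^2 = 102.01
  (48 - 31.1)^2 = 285.61
  (25 - 31.1)^2 = 37.21
  (15 - 31.1)^2 = 259.21
  (21 - 31.1)^2 = 102.01
Step 3: Sum of squared deviations = 2182.9
Step 4: Population variance = 2182.9 / 10 = 218.29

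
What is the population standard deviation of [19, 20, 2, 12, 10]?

6.5605

Step 1: Compute the mean: 12.6
Step 2: Sum of squared deviations from the mean: 215.2
Step 3: Population variance = 215.2 / 5 = 43.04
Step 4: Standard deviation = sqrt(43.04) = 6.5605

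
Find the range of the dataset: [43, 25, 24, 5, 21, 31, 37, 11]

38

Step 1: Identify the maximum value: max = 43
Step 2: Identify the minimum value: min = 5
Step 3: Range = max - min = 43 - 5 = 38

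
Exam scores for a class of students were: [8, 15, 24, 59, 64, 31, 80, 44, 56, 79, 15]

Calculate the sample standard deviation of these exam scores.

26.1336

Step 1: Compute the mean: 43.1818
Step 2: Sum of squared deviations from the mean: 6829.6364
Step 3: Sample variance = 6829.6364 / 10 = 682.9636
Step 4: Standard deviation = sqrt(682.9636) = 26.1336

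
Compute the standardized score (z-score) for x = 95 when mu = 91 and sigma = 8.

0.5

Step 1: Recall the z-score formula: z = (x - mu) / sigma
Step 2: Substitute values: z = (95 - 91) / 8
Step 3: z = 4 / 8 = 0.5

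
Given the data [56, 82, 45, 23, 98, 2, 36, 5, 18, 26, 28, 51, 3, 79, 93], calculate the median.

36

Step 1: Sort the data in ascending order: [2, 3, 5, 18, 23, 26, 28, 36, 45, 51, 56, 79, 82, 93, 98]
Step 2: The number of values is n = 15.
Step 3: Since n is odd, the median is the middle value at position 8: 36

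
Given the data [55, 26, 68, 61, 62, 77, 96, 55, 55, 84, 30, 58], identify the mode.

55

Step 1: Count the frequency of each value:
  26: appears 1 time(s)
  30: appears 1 time(s)
  55: appears 3 time(s)
  58: appears 1 time(s)
  61: appears 1 time(s)
  62: appears 1 time(s)
  68: appears 1 time(s)
  77: appears 1 time(s)
  84: appears 1 time(s)
  96: appears 1 time(s)
Step 2: The value 55 appears most frequently (3 times).
Step 3: Mode = 55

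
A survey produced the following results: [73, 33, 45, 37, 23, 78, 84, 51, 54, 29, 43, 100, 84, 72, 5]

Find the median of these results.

51

Step 1: Sort the data in ascending order: [5, 23, 29, 33, 37, 43, 45, 51, 54, 72, 73, 78, 84, 84, 100]
Step 2: The number of values is n = 15.
Step 3: Since n is odd, the median is the middle value at position 8: 51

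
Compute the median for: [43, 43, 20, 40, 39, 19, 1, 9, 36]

36

Step 1: Sort the data in ascending order: [1, 9, 19, 20, 36, 39, 40, 43, 43]
Step 2: The number of values is n = 9.
Step 3: Since n is odd, the median is the middle value at position 5: 36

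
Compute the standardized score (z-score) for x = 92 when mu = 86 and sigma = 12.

0.5

Step 1: Recall the z-score formula: z = (x - mu) / sigma
Step 2: Substitute values: z = (92 - 86) / 12
Step 3: z = 6 / 12 = 0.5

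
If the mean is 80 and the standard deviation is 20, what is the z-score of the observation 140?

3

Step 1: Recall the z-score formula: z = (x - mu) / sigma
Step 2: Substitute values: z = (140 - 80) / 20
Step 3: z = 60 / 20 = 3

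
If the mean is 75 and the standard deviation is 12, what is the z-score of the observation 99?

2

Step 1: Recall the z-score formula: z = (x - mu) / sigma
Step 2: Substitute values: z = (99 - 75) / 12
Step 3: z = 24 / 12 = 2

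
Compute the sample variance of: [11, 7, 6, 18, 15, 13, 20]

27.8095

Step 1: Compute the mean: (11 + 7 + 6 + 18 + 15 + 13 + 20) / 7 = 12.8571
Step 2: Compute squared deviations from the mean:
  (11 - 12.8571)^2 = 3.449
  (7 - 12.8571)^2 = 34.3061
  (6 - 12.8571)^2 = 47.0204
  (18 - 12.8571)^2 = 26.449
  (15 - 12.8571)^2 = 4.5918
  (13 - 12.8571)^2 = 0.0204
  (20 - 12.8571)^2 = 51.0204
Step 3: Sum of squared deviations = 166.8571
Step 4: Sample variance = 166.8571 / 6 = 27.8095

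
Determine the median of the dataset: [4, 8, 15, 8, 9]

8

Step 1: Sort the data in ascending order: [4, 8, 8, 9, 15]
Step 2: The number of values is n = 5.
Step 3: Since n is odd, the median is the middle value at position 3: 8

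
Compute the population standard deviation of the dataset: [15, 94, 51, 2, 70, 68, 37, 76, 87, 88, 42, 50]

27.9563

Step 1: Compute the mean: 56.6667
Step 2: Sum of squared deviations from the mean: 9378.6667
Step 3: Population variance = 9378.6667 / 12 = 781.5556
Step 4: Standard deviation = sqrt(781.5556) = 27.9563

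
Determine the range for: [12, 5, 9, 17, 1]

16

Step 1: Identify the maximum value: max = 17
Step 2: Identify the minimum value: min = 1
Step 3: Range = max - min = 17 - 1 = 16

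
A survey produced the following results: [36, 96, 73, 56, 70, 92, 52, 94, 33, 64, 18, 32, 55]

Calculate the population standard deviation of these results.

24.3575

Step 1: Compute the mean: 59.3077
Step 2: Sum of squared deviations from the mean: 7712.7692
Step 3: Population variance = 7712.7692 / 13 = 593.2899
Step 4: Standard deviation = sqrt(593.2899) = 24.3575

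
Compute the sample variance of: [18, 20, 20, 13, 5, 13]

33.3667

Step 1: Compute the mean: (18 + 20 + 20 + 13 + 5 + 13) / 6 = 14.8333
Step 2: Compute squared deviations from the mean:
  (18 - 14.8333)^2 = 10.0278
  (20 - 14.8333)^2 = 26.6944
  (20 - 14.8333)^2 = 26.6944
  (13 - 14.8333)^2 = 3.3611
  (5 - 14.8333)^2 = 96.6944
  (13 - 14.8333)^2 = 3.3611
Step 3: Sum of squared deviations = 166.8333
Step 4: Sample variance = 166.8333 / 5 = 33.3667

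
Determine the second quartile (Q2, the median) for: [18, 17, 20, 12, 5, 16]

16.5

Step 1: Sort the data: [5, 12, 16, 17, 18, 20]
Step 2: n = 6
Step 3: Q2 is the median. Since n is even, it is the average of the values at positions 3 and 4:
  Q2 = (16 + 17) / 2 = 16.5
Step 4: Q2 = 16.5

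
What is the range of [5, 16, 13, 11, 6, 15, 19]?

14

Step 1: Identify the maximum value: max = 19
Step 2: Identify the minimum value: min = 5
Step 3: Range = max - min = 19 - 5 = 14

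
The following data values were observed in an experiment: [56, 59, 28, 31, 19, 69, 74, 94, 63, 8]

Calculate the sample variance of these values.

747.6556

Step 1: Compute the mean: (56 + 59 + 28 + 31 + 19 + 69 + 74 + 94 + 63 + 8) / 10 = 50.1
Step 2: Compute squared deviations from the mean:
  (56 - 50.1)^2 = 34.81
  (59 - 50.1)^2 = 79.21
  (28 - 50.1)^2 = 488.41
  (31 - 50.1)^2 = 364.81
  (19 - 50.1)^2 = 967.21
  (69 - 50.1)^2 = 357.21
  (74 - 50.1)^2 = 571.21
  (94 - 50.1)^2 = 1927.21
  (63 - 50.1)^2 = 166.41
  (8 - 50.1)^2 = 1772.41
Step 3: Sum of squared deviations = 6728.9
Step 4: Sample variance = 6728.9 / 9 = 747.6556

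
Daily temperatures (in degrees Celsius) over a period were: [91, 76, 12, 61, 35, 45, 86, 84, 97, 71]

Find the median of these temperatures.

73.5

Step 1: Sort the data in ascending order: [12, 35, 45, 61, 71, 76, 84, 86, 91, 97]
Step 2: The number of values is n = 10.
Step 3: Since n is even, the median is the average of positions 5 and 6:
  Median = (71 + 76) / 2 = 73.5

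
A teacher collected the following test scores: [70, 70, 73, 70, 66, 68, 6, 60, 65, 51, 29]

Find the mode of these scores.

70

Step 1: Count the frequency of each value:
  6: appears 1 time(s)
  29: appears 1 time(s)
  51: appears 1 time(s)
  60: appears 1 time(s)
  65: appears 1 time(s)
  66: appears 1 time(s)
  68: appears 1 time(s)
  70: appears 3 time(s)
  73: appears 1 time(s)
Step 2: The value 70 appears most frequently (3 times).
Step 3: Mode = 70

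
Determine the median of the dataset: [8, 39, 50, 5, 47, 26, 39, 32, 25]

32

Step 1: Sort the data in ascending order: [5, 8, 25, 26, 32, 39, 39, 47, 50]
Step 2: The number of values is n = 9.
Step 3: Since n is odd, the median is the middle value at position 5: 32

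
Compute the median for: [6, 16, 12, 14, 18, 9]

13

Step 1: Sort the data in ascending order: [6, 9, 12, 14, 16, 18]
Step 2: The number of values is n = 6.
Step 3: Since n is even, the median is the average of positions 3 and 4:
  Median = (12 + 14) / 2 = 13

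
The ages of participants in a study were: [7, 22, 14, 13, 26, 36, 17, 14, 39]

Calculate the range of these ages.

32

Step 1: Identify the maximum value: max = 39
Step 2: Identify the minimum value: min = 7
Step 3: Range = max - min = 39 - 7 = 32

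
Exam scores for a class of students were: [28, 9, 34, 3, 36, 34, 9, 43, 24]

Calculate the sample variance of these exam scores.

201.2778

Step 1: Compute the mean: (28 + 9 + 34 + 3 + 36 + 34 + 9 + 43 + 24) / 9 = 24.4444
Step 2: Compute squared deviations from the mean:
  (28 - 24.4444)^2 = 12.642
  (9 - 24.4444)^2 = 238.5309
  (34 - 24.4444)^2 = 91.3086
  (3 - 24.4444)^2 = 459.8642
  (36 - 24.4444)^2 = 133.5309
  (34 - 24.4444)^2 = 91.3086
  (9 - 24.4444)^2 = 238.5309
  (43 - 24.4444)^2 = 344.3086
  (24 - 24.4444)^2 = 0.1975
Step 3: Sum of squared deviations = 1610.2222
Step 4: Sample variance = 1610.2222 / 8 = 201.2778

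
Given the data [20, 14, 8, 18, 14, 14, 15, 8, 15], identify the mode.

14

Step 1: Count the frequency of each value:
  8: appears 2 time(s)
  14: appears 3 time(s)
  15: appears 2 time(s)
  18: appears 1 time(s)
  20: appears 1 time(s)
Step 2: The value 14 appears most frequently (3 times).
Step 3: Mode = 14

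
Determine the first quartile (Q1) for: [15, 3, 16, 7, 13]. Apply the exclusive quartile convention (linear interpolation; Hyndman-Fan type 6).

5

Step 1: Sort the data: [3, 7, 13, 15, 16]
Step 2: n = 5
Step 3: Using the exclusive quartile method:
  Q1 = 5
  Q2 (median) = 13
  Q3 = 15.5
  IQR = Q3 - Q1 = 15.5 - 5 = 10.5
Step 4: Q1 = 5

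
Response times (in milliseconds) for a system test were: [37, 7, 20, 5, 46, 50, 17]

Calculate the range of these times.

45

Step 1: Identify the maximum value: max = 50
Step 2: Identify the minimum value: min = 5
Step 3: Range = max - min = 50 - 5 = 45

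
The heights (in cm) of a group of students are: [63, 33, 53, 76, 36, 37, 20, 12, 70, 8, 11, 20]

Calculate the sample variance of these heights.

570.6288

Step 1: Compute the mean: (63 + 33 + 53 + 76 + 36 + 37 + 20 + 12 + 70 + 8 + 11 + 20) / 12 = 36.5833
Step 2: Compute squared deviations from the mean:
  (63 - 36.5833)^2 = 697.8403
  (33 - 36.5833)^2 = 12.8403
  (53 - 36.5833)^2 = 269.5069
  (76 - 36.5833)^2 = 1553.6736
  (36 - 36.5833)^2 = 0.3403
  (37 - 36.5833)^2 = 0.1736
  (20 - 36.5833)^2 = 275.0069
  (12 - 36.5833)^2 = 604.3403
  (70 - 36.5833)^2 = 1116.6736
  (8 - 36.5833)^2 = 817.0069
  (11 - 36.5833)^2 = 654.5069
  (20 - 36.5833)^2 = 275.0069
Step 3: Sum of squared deviations = 6276.9167
Step 4: Sample variance = 6276.9167 / 11 = 570.6288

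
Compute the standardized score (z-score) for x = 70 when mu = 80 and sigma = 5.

-2

Step 1: Recall the z-score formula: z = (x - mu) / sigma
Step 2: Substitute values: z = (70 - 80) / 5
Step 3: z = -10 / 5 = -2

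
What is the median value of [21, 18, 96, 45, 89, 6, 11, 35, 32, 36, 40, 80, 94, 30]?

35.5

Step 1: Sort the data in ascending order: [6, 11, 18, 21, 30, 32, 35, 36, 40, 45, 80, 89, 94, 96]
Step 2: The number of values is n = 14.
Step 3: Since n is even, the median is the average of positions 7 and 8:
  Median = (35 + 36) / 2 = 35.5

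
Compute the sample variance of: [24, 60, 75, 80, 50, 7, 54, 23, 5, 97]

1007.3889

Step 1: Compute the mean: (24 + 60 + 75 + 80 + 50 + 7 + 54 + 23 + 5 + 97) / 10 = 47.5
Step 2: Compute squared deviations from the mean:
  (24 - 47.5)^2 = 552.25
  (60 - 47.5)^2 = 156.25
  (75 - 47.5)^2 = 756.25
  (80 - 47.5)^2 = 1056.25
  (50 - 47.5)^2 = 6.25
  (7 - 47.5)^2 = 1640.25
  (54 - 47.5)^2 = 42.25
  (23 - 47.5)^2 = 600.25
  (5 - 47.5)^2 = 1806.25
  (97 - 47.5)^2 = 2450.25
Step 3: Sum of squared deviations = 9066.5
Step 4: Sample variance = 9066.5 / 9 = 1007.3889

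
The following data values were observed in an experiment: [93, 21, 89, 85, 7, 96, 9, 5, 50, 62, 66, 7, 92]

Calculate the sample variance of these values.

1420.1026

Step 1: Compute the mean: (93 + 21 + 89 + 85 + 7 + 96 + 9 + 5 + 50 + 62 + 66 + 7 + 92) / 13 = 52.4615
Step 2: Compute squared deviations from the mean:
  (93 - 52.4615)^2 = 1643.3669
  (21 - 52.4615)^2 = 989.8284
  (89 - 52.4615)^2 = 1335.0592
  (85 - 52.4615)^2 = 1058.7515
  (7 - 52.4615)^2 = 2066.7515
  (96 - 52.4615)^2 = 1895.5976
  (9 - 52.4615)^2 = 1888.9053
  (5 - 52.4615)^2 = 2252.5976
  (50 - 52.4615)^2 = 6.0592
  (62 - 52.4615)^2 = 90.9822
  (66 - 52.4615)^2 = 183.2899
  (7 - 52.4615)^2 = 2066.7515
  (92 - 52.4615)^2 = 1563.2899
Step 3: Sum of squared deviations = 17041.2308
Step 4: Sample variance = 17041.2308 / 12 = 1420.1026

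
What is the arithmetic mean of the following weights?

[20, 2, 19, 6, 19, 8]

12.3333

Step 1: Sum all values: 20 + 2 + 19 + 6 + 19 + 8 = 74
Step 2: Count the number of values: n = 6
Step 3: Mean = sum / n = 74 / 6 = 12.3333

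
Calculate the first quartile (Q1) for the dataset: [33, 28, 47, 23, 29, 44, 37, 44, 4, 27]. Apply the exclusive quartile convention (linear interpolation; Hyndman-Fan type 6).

26

Step 1: Sort the data: [4, 23, 27, 28, 29, 33, 37, 44, 44, 47]
Step 2: n = 10
Step 3: Using the exclusive quartile method:
  Q1 = 26
  Q2 (median) = 31
  Q3 = 44
  IQR = Q3 - Q1 = 44 - 26 = 18
Step 4: Q1 = 26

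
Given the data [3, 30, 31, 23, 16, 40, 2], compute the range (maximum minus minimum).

38

Step 1: Identify the maximum value: max = 40
Step 2: Identify the minimum value: min = 2
Step 3: Range = max - min = 40 - 2 = 38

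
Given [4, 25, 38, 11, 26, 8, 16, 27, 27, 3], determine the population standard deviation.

11.1647

Step 1: Compute the mean: 18.5
Step 2: Sum of squared deviations from the mean: 1246.5
Step 3: Population variance = 1246.5 / 10 = 124.65
Step 4: Standard deviation = sqrt(124.65) = 11.1647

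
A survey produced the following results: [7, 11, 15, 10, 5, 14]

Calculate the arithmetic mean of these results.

10.3333

Step 1: Sum all values: 7 + 11 + 15 + 10 + 5 + 14 = 62
Step 2: Count the number of values: n = 6
Step 3: Mean = sum / n = 62 / 6 = 10.3333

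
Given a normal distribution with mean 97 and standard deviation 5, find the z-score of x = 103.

1.2

Step 1: Recall the z-score formula: z = (x - mu) / sigma
Step 2: Substitute values: z = (103 - 97) / 5
Step 3: z = 6 / 5 = 1.2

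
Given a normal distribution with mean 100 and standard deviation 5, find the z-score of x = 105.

1

Step 1: Recall the z-score formula: z = (x - mu) / sigma
Step 2: Substitute values: z = (105 - 100) / 5
Step 3: z = 5 / 5 = 1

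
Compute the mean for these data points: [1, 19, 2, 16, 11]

9.8

Step 1: Sum all values: 1 + 19 + 2 + 16 + 11 = 49
Step 2: Count the number of values: n = 5
Step 3: Mean = sum / n = 49 / 5 = 9.8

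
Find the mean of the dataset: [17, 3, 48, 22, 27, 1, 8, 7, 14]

16.3333

Step 1: Sum all values: 17 + 3 + 48 + 22 + 27 + 1 + 8 + 7 + 14 = 147
Step 2: Count the number of values: n = 9
Step 3: Mean = sum / n = 147 / 9 = 16.3333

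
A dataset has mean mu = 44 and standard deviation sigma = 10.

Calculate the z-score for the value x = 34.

-1

Step 1: Recall the z-score formula: z = (x - mu) / sigma
Step 2: Substitute values: z = (34 - 44) / 10
Step 3: z = -10 / 10 = -1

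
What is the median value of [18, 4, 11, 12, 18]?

12

Step 1: Sort the data in ascending order: [4, 11, 12, 18, 18]
Step 2: The number of values is n = 5.
Step 3: Since n is odd, the median is the middle value at position 3: 12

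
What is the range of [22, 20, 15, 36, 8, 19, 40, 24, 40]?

32

Step 1: Identify the maximum value: max = 40
Step 2: Identify the minimum value: min = 8
Step 3: Range = max - min = 40 - 8 = 32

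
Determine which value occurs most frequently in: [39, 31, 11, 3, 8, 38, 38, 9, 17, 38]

38

Step 1: Count the frequency of each value:
  3: appears 1 time(s)
  8: appears 1 time(s)
  9: appears 1 time(s)
  11: appears 1 time(s)
  17: appears 1 time(s)
  31: appears 1 time(s)
  38: appears 3 time(s)
  39: appears 1 time(s)
Step 2: The value 38 appears most frequently (3 times).
Step 3: Mode = 38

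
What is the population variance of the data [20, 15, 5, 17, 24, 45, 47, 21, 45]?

207.5802

Step 1: Compute the mean: (20 + 15 + 5 + 17 + 24 + 45 + 47 + 21 + 45) / 9 = 26.5556
Step 2: Compute squared deviations from the mean:
  (20 - 26.5556)^2 = 42.9753
  (15 - 26.5556)^2 = 133.5309
  (5 - 26.5556)^2 = 464.642
  (17 - 26.5556)^2 = 91.3086
  (24 - 26.5556)^2 = 6.5309
  (45 - 26.5556)^2 = 340.1975
  (47 - 26.5556)^2 = 417.9753
  (21 - 26.5556)^2 = 30.8642
  (45 - 26.5556)^2 = 340.1975
Step 3: Sum of squared deviations = 1868.2222
Step 4: Population variance = 1868.2222 / 9 = 207.5802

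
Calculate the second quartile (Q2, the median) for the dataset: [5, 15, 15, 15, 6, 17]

15

Step 1: Sort the data: [5, 6, 15, 15, 15, 17]
Step 2: n = 6
Step 3: Q2 is the median. Since n is even, it is the average of the values at positions 3 and 4:
  Q2 = (15 + 15) / 2 = 15
Step 4: Q2 = 15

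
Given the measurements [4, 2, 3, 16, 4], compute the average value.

5.8

Step 1: Sum all values: 4 + 2 + 3 + 16 + 4 = 29
Step 2: Count the number of values: n = 5
Step 3: Mean = sum / n = 29 / 5 = 5.8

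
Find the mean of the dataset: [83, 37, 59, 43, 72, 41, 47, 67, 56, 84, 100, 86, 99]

67.2308

Step 1: Sum all values: 83 + 37 + 59 + 43 + 72 + 41 + 47 + 67 + 56 + 84 + 100 + 86 + 99 = 874
Step 2: Count the number of values: n = 13
Step 3: Mean = sum / n = 874 / 13 = 67.2308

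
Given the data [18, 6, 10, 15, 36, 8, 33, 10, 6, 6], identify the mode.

6

Step 1: Count the frequency of each value:
  6: appears 3 time(s)
  8: appears 1 time(s)
  10: appears 2 time(s)
  15: appears 1 time(s)
  18: appears 1 time(s)
  33: appears 1 time(s)
  36: appears 1 time(s)
Step 2: The value 6 appears most frequently (3 times).
Step 3: Mode = 6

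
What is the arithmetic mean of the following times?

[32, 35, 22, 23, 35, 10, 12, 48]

27.125

Step 1: Sum all values: 32 + 35 + 22 + 23 + 35 + 10 + 12 + 48 = 217
Step 2: Count the number of values: n = 8
Step 3: Mean = sum / n = 217 / 8 = 27.125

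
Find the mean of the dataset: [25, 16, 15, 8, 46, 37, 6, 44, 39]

26.2222

Step 1: Sum all values: 25 + 16 + 15 + 8 + 46 + 37 + 6 + 44 + 39 = 236
Step 2: Count the number of values: n = 9
Step 3: Mean = sum / n = 236 / 9 = 26.2222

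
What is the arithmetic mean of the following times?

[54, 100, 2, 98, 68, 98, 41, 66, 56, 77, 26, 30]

59.6667

Step 1: Sum all values: 54 + 100 + 2 + 98 + 68 + 98 + 41 + 66 + 56 + 77 + 26 + 30 = 716
Step 2: Count the number of values: n = 12
Step 3: Mean = sum / n = 716 / 12 = 59.6667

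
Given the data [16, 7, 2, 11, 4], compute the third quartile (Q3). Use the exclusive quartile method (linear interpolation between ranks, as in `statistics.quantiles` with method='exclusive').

13.5

Step 1: Sort the data: [2, 4, 7, 11, 16]
Step 2: n = 5
Step 3: Using the exclusive quartile method:
  Q1 = 3
  Q2 (median) = 7
  Q3 = 13.5
  IQR = Q3 - Q1 = 13.5 - 3 = 10.5
Step 4: Q3 = 13.5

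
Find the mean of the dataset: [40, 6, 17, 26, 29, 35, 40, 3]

24.5

Step 1: Sum all values: 40 + 6 + 17 + 26 + 29 + 35 + 40 + 3 = 196
Step 2: Count the number of values: n = 8
Step 3: Mean = sum / n = 196 / 8 = 24.5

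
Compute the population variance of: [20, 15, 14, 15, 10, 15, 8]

12.9796

Step 1: Compute the mean: (20 + 15 + 14 + 15 + 10 + 15 + 8) / 7 = 13.8571
Step 2: Compute squared deviations from the mean:
  (20 - 13.8571)^2 = 37.7347
  (15 - 13.8571)^2 = 1.3061
  (14 - 13.8571)^2 = 0.0204
  (15 - 13.8571)^2 = 1.3061
  (10 - 13.8571)^2 = 14.8776
  (15 - 13.8571)^2 = 1.3061
  (8 - 13.8571)^2 = 34.3061
Step 3: Sum of squared deviations = 90.8571
Step 4: Population variance = 90.8571 / 7 = 12.9796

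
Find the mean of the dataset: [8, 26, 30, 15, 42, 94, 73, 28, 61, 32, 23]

39.2727

Step 1: Sum all values: 8 + 26 + 30 + 15 + 42 + 94 + 73 + 28 + 61 + 32 + 23 = 432
Step 2: Count the number of values: n = 11
Step 3: Mean = sum / n = 432 / 11 = 39.2727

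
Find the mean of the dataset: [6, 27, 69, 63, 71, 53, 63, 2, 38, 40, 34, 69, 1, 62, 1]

39.9333

Step 1: Sum all values: 6 + 27 + 69 + 63 + 71 + 53 + 63 + 2 + 38 + 40 + 34 + 69 + 1 + 62 + 1 = 599
Step 2: Count the number of values: n = 15
Step 3: Mean = sum / n = 599 / 15 = 39.9333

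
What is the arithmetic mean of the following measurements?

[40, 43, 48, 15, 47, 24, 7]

32

Step 1: Sum all values: 40 + 43 + 48 + 15 + 47 + 24 + 7 = 224
Step 2: Count the number of values: n = 7
Step 3: Mean = sum / n = 224 / 7 = 32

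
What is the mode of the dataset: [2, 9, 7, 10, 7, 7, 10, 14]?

7

Step 1: Count the frequency of each value:
  2: appears 1 time(s)
  7: appears 3 time(s)
  9: appears 1 time(s)
  10: appears 2 time(s)
  14: appears 1 time(s)
Step 2: The value 7 appears most frequently (3 times).
Step 3: Mode = 7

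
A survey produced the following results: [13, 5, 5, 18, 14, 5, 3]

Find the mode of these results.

5

Step 1: Count the frequency of each value:
  3: appears 1 time(s)
  5: appears 3 time(s)
  13: appears 1 time(s)
  14: appears 1 time(s)
  18: appears 1 time(s)
Step 2: The value 5 appears most frequently (3 times).
Step 3: Mode = 5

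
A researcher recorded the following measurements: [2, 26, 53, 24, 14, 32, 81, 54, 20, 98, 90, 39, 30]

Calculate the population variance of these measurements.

838.8284

Step 1: Compute the mean: (2 + 26 + 53 + 24 + 14 + 32 + 81 + 54 + 20 + 98 + 90 + 39 + 30) / 13 = 43.3077
Step 2: Compute squared deviations from the mean:
  (2 - 43.3077)^2 = 1706.3254
  (26 - 43.3077)^2 = 299.5562
  (53 - 43.3077)^2 = 93.9408
  (24 - 43.3077)^2 = 372.787
  (14 - 43.3077)^2 = 858.9408
  (32 - 43.3077)^2 = 127.8639
  (81 - 43.3077)^2 = 1420.7101
  (54 - 43.3077)^2 = 114.3254
  (20 - 43.3077)^2 = 543.2485
  (98 - 43.3077)^2 = 2991.2485
  (90 - 43.3077)^2 = 2180.1716
  (39 - 43.3077)^2 = 18.5562
  (30 - 43.3077)^2 = 177.0947
Step 3: Sum of squared deviations = 10904.7692
Step 4: Population variance = 10904.7692 / 13 = 838.8284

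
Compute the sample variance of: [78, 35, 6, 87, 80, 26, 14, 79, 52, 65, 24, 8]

947.2424

Step 1: Compute the mean: (78 + 35 + 6 + 87 + 80 + 26 + 14 + 79 + 52 + 65 + 24 + 8) / 12 = 46.1667
Step 2: Compute squared deviations from the mean:
  (78 - 46.1667)^2 = 1013.3611
  (35 - 46.1667)^2 = 124.6944
  (6 - 46.1667)^2 = 1613.3611
  (87 - 46.1667)^2 = 1667.3611
  (80 - 46.1667)^2 = 1144.6944
  (26 - 46.1667)^2 = 406.6944
  (14 - 46.1667)^2 = 1034.6944
  (79 - 46.1667)^2 = 1078.0278
  (52 - 46.1667)^2 = 34.0278
  (65 - 46.1667)^2 = 354.6944
  (24 - 46.1667)^2 = 491.3611
  (8 - 46.1667)^2 = 1456.6944
Step 3: Sum of squared deviations = 10419.6667
Step 4: Sample variance = 10419.6667 / 11 = 947.2424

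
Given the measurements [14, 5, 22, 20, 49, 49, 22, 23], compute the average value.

25.5

Step 1: Sum all values: 14 + 5 + 22 + 20 + 49 + 49 + 22 + 23 = 204
Step 2: Count the number of values: n = 8
Step 3: Mean = sum / n = 204 / 8 = 25.5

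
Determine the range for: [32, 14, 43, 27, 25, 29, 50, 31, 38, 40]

36

Step 1: Identify the maximum value: max = 50
Step 2: Identify the minimum value: min = 14
Step 3: Range = max - min = 50 - 14 = 36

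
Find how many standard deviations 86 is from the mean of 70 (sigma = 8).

2

Step 1: Recall the z-score formula: z = (x - mu) / sigma
Step 2: Substitute values: z = (86 - 70) / 8
Step 3: z = 16 / 8 = 2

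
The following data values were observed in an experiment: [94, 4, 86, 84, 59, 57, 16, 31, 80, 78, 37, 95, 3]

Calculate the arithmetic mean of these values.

55.6923

Step 1: Sum all values: 94 + 4 + 86 + 84 + 59 + 57 + 16 + 31 + 80 + 78 + 37 + 95 + 3 = 724
Step 2: Count the number of values: n = 13
Step 3: Mean = sum / n = 724 / 13 = 55.6923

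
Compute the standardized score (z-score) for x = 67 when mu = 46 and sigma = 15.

1.4

Step 1: Recall the z-score formula: z = (x - mu) / sigma
Step 2: Substitute values: z = (67 - 46) / 15
Step 3: z = 21 / 15 = 1.4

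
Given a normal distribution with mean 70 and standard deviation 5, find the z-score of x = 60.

-2

Step 1: Recall the z-score formula: z = (x - mu) / sigma
Step 2: Substitute values: z = (60 - 70) / 5
Step 3: z = -10 / 5 = -2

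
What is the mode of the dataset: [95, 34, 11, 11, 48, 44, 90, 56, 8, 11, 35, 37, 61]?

11

Step 1: Count the frequency of each value:
  8: appears 1 time(s)
  11: appears 3 time(s)
  34: appears 1 time(s)
  35: appears 1 time(s)
  37: appears 1 time(s)
  44: appears 1 time(s)
  48: appears 1 time(s)
  56: appears 1 time(s)
  61: appears 1 time(s)
  90: appears 1 time(s)
  95: appears 1 time(s)
Step 2: The value 11 appears most frequently (3 times).
Step 3: Mode = 11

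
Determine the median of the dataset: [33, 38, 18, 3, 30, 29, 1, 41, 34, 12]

29.5

Step 1: Sort the data in ascending order: [1, 3, 12, 18, 29, 30, 33, 34, 38, 41]
Step 2: The number of values is n = 10.
Step 3: Since n is even, the median is the average of positions 5 and 6:
  Median = (29 + 30) / 2 = 29.5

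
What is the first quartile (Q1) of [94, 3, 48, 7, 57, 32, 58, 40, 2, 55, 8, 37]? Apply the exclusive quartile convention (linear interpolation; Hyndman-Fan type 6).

7.25

Step 1: Sort the data: [2, 3, 7, 8, 32, 37, 40, 48, 55, 57, 58, 94]
Step 2: n = 12
Step 3: Using the exclusive quartile method:
  Q1 = 7.25
  Q2 (median) = 38.5
  Q3 = 56.5
  IQR = Q3 - Q1 = 56.5 - 7.25 = 49.25
Step 4: Q1 = 7.25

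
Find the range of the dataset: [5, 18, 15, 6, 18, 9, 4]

14

Step 1: Identify the maximum value: max = 18
Step 2: Identify the minimum value: min = 4
Step 3: Range = max - min = 18 - 4 = 14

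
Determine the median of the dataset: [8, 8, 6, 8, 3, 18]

8

Step 1: Sort the data in ascending order: [3, 6, 8, 8, 8, 18]
Step 2: The number of values is n = 6.
Step 3: Since n is even, the median is the average of positions 3 and 4:
  Median = (8 + 8) / 2 = 8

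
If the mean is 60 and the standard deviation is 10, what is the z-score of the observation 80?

2

Step 1: Recall the z-score formula: z = (x - mu) / sigma
Step 2: Substitute values: z = (80 - 60) / 10
Step 3: z = 20 / 10 = 2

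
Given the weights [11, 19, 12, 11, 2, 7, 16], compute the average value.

11.1429

Step 1: Sum all values: 11 + 19 + 12 + 11 + 2 + 7 + 16 = 78
Step 2: Count the number of values: n = 7
Step 3: Mean = sum / n = 78 / 7 = 11.1429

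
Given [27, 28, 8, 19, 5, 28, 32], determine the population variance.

97.7143

Step 1: Compute the mean: (27 + 28 + 8 + 19 + 5 + 28 + 32) / 7 = 21
Step 2: Compute squared deviations from the mean:
  (27 - 21)^2 = 36
  (28 - 21)^2 = 49
  (8 - 21)^2 = 169
  (19 - 21)^2 = 4
  (5 - 21)^2 = 256
  (28 - 21)^2 = 49
  (32 - 21)^2 = 121
Step 3: Sum of squared deviations = 684
Step 4: Population variance = 684 / 7 = 97.7143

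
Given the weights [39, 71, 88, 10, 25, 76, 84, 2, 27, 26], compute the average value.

44.8

Step 1: Sum all values: 39 + 71 + 88 + 10 + 25 + 76 + 84 + 2 + 27 + 26 = 448
Step 2: Count the number of values: n = 10
Step 3: Mean = sum / n = 448 / 10 = 44.8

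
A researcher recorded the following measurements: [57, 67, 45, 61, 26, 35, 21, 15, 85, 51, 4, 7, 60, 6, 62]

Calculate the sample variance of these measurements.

661.5524

Step 1: Compute the mean: (57 + 67 + 45 + 61 + 26 + 35 + 21 + 15 + 85 + 51 + 4 + 7 + 60 + 6 + 62) / 15 = 40.1333
Step 2: Compute squared deviations from the mean:
  (57 - 40.1333)^2 = 284.4844
  (67 - 40.1333)^2 = 721.8178
  (45 - 40.1333)^2 = 23.6844
  (61 - 40.1333)^2 = 435.4178
  (26 - 40.1333)^2 = 199.7511
  (35 - 40.1333)^2 = 26.3511
  (21 - 40.1333)^2 = 366.0844
  (15 - 40.1333)^2 = 631.6844
  (85 - 40.1333)^2 = 2013.0178
  (51 - 40.1333)^2 = 118.0844
  (4 - 40.1333)^2 = 1305.6178
  (7 - 40.1333)^2 = 1097.8178
  (60 - 40.1333)^2 = 394.6844
  (6 - 40.1333)^2 = 1165.0844
  (62 - 40.1333)^2 = 478.1511
Step 3: Sum of squared deviations = 9261.7333
Step 4: Sample variance = 9261.7333 / 14 = 661.5524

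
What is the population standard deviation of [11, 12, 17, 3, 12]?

4.5166

Step 1: Compute the mean: 11
Step 2: Sum of squared deviations from the mean: 102
Step 3: Population variance = 102 / 5 = 20.4
Step 4: Standard deviation = sqrt(20.4) = 4.5166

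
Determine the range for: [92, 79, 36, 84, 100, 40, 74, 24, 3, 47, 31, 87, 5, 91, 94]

97

Step 1: Identify the maximum value: max = 100
Step 2: Identify the minimum value: min = 3
Step 3: Range = max - min = 100 - 3 = 97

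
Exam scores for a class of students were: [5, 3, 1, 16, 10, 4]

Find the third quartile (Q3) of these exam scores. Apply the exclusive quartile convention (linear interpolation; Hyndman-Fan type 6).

11.5

Step 1: Sort the data: [1, 3, 4, 5, 10, 16]
Step 2: n = 6
Step 3: Using the exclusive quartile method:
  Q1 = 2.5
  Q2 (median) = 4.5
  Q3 = 11.5
  IQR = Q3 - Q1 = 11.5 - 2.5 = 9
Step 4: Q3 = 11.5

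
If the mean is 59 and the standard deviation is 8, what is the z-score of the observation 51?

-1

Step 1: Recall the z-score formula: z = (x - mu) / sigma
Step 2: Substitute values: z = (51 - 59) / 8
Step 3: z = -8 / 8 = -1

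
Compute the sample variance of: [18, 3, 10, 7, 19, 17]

43.8667

Step 1: Compute the mean: (18 + 3 + 10 + 7 + 19 + 17) / 6 = 12.3333
Step 2: Compute squared deviations from the mean:
  (18 - 12.3333)^2 = 32.1111
  (3 - 12.3333)^2 = 87.1111
  (10 - 12.3333)^2 = 5.4444
  (7 - 12.3333)^2 = 28.4444
  (19 - 12.3333)^2 = 44.4444
  (17 - 12.3333)^2 = 21.7778
Step 3: Sum of squared deviations = 219.3333
Step 4: Sample variance = 219.3333 / 5 = 43.8667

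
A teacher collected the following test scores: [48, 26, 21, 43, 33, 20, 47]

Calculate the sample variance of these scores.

146

Step 1: Compute the mean: (48 + 26 + 21 + 43 + 33 + 20 + 47) / 7 = 34
Step 2: Compute squared deviations from the mean:
  (48 - 34)^2 = 196
  (26 - 34)^2 = 64
  (21 - 34)^2 = 169
  (43 - 34)^2 = 81
  (33 - 34)^2 = 1
  (20 - 34)^2 = 196
  (47 - 34)^2 = 169
Step 3: Sum of squared deviations = 876
Step 4: Sample variance = 876 / 6 = 146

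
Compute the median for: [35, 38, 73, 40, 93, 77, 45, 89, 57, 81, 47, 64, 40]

57

Step 1: Sort the data in ascending order: [35, 38, 40, 40, 45, 47, 57, 64, 73, 77, 81, 89, 93]
Step 2: The number of values is n = 13.
Step 3: Since n is odd, the median is the middle value at position 7: 57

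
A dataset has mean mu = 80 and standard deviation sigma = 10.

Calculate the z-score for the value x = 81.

0.1

Step 1: Recall the z-score formula: z = (x - mu) / sigma
Step 2: Substitute values: z = (81 - 80) / 10
Step 3: z = 1 / 10 = 0.1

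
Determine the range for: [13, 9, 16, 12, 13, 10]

7

Step 1: Identify the maximum value: max = 16
Step 2: Identify the minimum value: min = 9
Step 3: Range = max - min = 16 - 9 = 7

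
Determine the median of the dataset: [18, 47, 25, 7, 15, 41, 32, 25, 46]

25

Step 1: Sort the data in ascending order: [7, 15, 18, 25, 25, 32, 41, 46, 47]
Step 2: The number of values is n = 9.
Step 3: Since n is odd, the median is the middle value at position 5: 25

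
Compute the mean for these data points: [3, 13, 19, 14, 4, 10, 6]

9.8571

Step 1: Sum all values: 3 + 13 + 19 + 14 + 4 + 10 + 6 = 69
Step 2: Count the number of values: n = 7
Step 3: Mean = sum / n = 69 / 7 = 9.8571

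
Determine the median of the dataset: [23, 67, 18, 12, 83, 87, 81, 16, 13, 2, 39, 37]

30

Step 1: Sort the data in ascending order: [2, 12, 13, 16, 18, 23, 37, 39, 67, 81, 83, 87]
Step 2: The number of values is n = 12.
Step 3: Since n is even, the median is the average of positions 6 and 7:
  Median = (23 + 37) / 2 = 30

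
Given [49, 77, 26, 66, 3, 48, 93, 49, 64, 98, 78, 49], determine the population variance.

673.0556

Step 1: Compute the mean: (49 + 77 + 26 + 66 + 3 + 48 + 93 + 49 + 64 + 98 + 78 + 49) / 12 = 58.3333
Step 2: Compute squared deviations from the mean:
  (49 - 58.3333)^2 = 87.1111
  (77 - 58.3333)^2 = 348.4444
  (26 - 58.3333)^2 = 1045.4444
  (66 - 58.3333)^2 = 58.7778
  (3 - 58.3333)^2 = 3061.7778
  (48 - 58.3333)^2 = 106.7778
  (93 - 58.3333)^2 = 1201.7778
  (49 - 58.3333)^2 = 87.1111
  (64 - 58.3333)^2 = 32.1111
  (98 - 58.3333)^2 = 1573.4444
  (78 - 58.3333)^2 = 386.7778
  (49 - 58.3333)^2 = 87.1111
Step 3: Sum of squared deviations = 8076.6667
Step 4: Population variance = 8076.6667 / 12 = 673.0556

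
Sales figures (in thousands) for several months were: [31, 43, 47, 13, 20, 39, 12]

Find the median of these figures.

31

Step 1: Sort the data in ascending order: [12, 13, 20, 31, 39, 43, 47]
Step 2: The number of values is n = 7.
Step 3: Since n is odd, the median is the middle value at position 4: 31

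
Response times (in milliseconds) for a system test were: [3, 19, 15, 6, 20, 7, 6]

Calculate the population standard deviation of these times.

6.446

Step 1: Compute the mean: 10.8571
Step 2: Sum of squared deviations from the mean: 290.8571
Step 3: Population variance = 290.8571 / 7 = 41.551
Step 4: Standard deviation = sqrt(41.551) = 6.446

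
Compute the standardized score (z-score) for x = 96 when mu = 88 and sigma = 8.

1

Step 1: Recall the z-score formula: z = (x - mu) / sigma
Step 2: Substitute values: z = (96 - 88) / 8
Step 3: z = 8 / 8 = 1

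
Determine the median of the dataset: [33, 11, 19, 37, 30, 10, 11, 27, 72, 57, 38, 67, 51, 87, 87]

37

Step 1: Sort the data in ascending order: [10, 11, 11, 19, 27, 30, 33, 37, 38, 51, 57, 67, 72, 87, 87]
Step 2: The number of values is n = 15.
Step 3: Since n is odd, the median is the middle value at position 8: 37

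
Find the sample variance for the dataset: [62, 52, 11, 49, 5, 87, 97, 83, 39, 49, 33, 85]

888.4242

Step 1: Compute the mean: (62 + 52 + 11 + 49 + 5 + 87 + 97 + 83 + 39 + 49 + 33 + 85) / 12 = 54.3333
Step 2: Compute squared deviations from the mean:
  (62 - 54.3333)^2 = 58.7778
  (52 - 54.3333)^2 = 5.4444
  (11 - 54.3333)^2 = 1877.7778
  (49 - 54.3333)^2 = 28.4444
  (5 - 54.3333)^2 = 2433.7778
  (87 - 54.3333)^2 = 1067.1111
  (97 - 54.3333)^2 = 1820.4444
  (83 - 54.3333)^2 = 821.7778
  (39 - 54.3333)^2 = 235.1111
  (49 - 54.3333)^2 = 28.4444
  (33 - 54.3333)^2 = 455.1111
  (85 - 54.3333)^2 = 940.4444
Step 3: Sum of squared deviations = 9772.6667
Step 4: Sample variance = 9772.6667 / 11 = 888.4242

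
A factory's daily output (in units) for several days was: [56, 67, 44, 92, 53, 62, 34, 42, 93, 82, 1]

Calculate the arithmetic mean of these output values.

56.9091

Step 1: Sum all values: 56 + 67 + 44 + 92 + 53 + 62 + 34 + 42 + 93 + 82 + 1 = 626
Step 2: Count the number of values: n = 11
Step 3: Mean = sum / n = 626 / 11 = 56.9091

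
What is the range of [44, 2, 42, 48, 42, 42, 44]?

46

Step 1: Identify the maximum value: max = 48
Step 2: Identify the minimum value: min = 2
Step 3: Range = max - min = 48 - 2 = 46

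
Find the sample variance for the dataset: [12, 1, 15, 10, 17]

38.5

Step 1: Compute the mean: (12 + 1 + 15 + 10 + 17) / 5 = 11
Step 2: Compute squared deviations from the mean:
  (12 - 11)^2 = 1
  (1 - 11)^2 = 100
  (15 - 11)^2 = 16
  (10 - 11)^2 = 1
  (17 - 11)^2 = 36
Step 3: Sum of squared deviations = 154
Step 4: Sample variance = 154 / 4 = 38.5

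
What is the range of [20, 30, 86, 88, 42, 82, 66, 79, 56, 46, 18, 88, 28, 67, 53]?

70

Step 1: Identify the maximum value: max = 88
Step 2: Identify the minimum value: min = 18
Step 3: Range = max - min = 88 - 18 = 70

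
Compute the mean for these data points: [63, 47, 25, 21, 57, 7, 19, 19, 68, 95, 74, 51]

45.5

Step 1: Sum all values: 63 + 47 + 25 + 21 + 57 + 7 + 19 + 19 + 68 + 95 + 74 + 51 = 546
Step 2: Count the number of values: n = 12
Step 3: Mean = sum / n = 546 / 12 = 45.5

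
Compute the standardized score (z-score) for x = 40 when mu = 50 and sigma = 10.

-1

Step 1: Recall the z-score formula: z = (x - mu) / sigma
Step 2: Substitute values: z = (40 - 50) / 10
Step 3: z = -10 / 10 = -1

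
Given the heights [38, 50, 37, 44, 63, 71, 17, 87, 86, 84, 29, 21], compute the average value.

52.25

Step 1: Sum all values: 38 + 50 + 37 + 44 + 63 + 71 + 17 + 87 + 86 + 84 + 29 + 21 = 627
Step 2: Count the number of values: n = 12
Step 3: Mean = sum / n = 627 / 12 = 52.25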